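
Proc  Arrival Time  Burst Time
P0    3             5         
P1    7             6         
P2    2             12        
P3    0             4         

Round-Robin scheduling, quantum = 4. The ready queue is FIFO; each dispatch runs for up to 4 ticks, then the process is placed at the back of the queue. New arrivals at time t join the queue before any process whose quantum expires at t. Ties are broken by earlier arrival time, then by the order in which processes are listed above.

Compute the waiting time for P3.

0

Gantt: | P3 0-4 | P2 4-8 | P0 8-12 | P1 12-16 | P2 16-20 | P0 20-21 | P1 21-23 | P2 23-27 |
Completion: P0=21  P1=23  P2=27  P3=4
Waiting(P3) = turnaround − burst = 4 − 4 = 0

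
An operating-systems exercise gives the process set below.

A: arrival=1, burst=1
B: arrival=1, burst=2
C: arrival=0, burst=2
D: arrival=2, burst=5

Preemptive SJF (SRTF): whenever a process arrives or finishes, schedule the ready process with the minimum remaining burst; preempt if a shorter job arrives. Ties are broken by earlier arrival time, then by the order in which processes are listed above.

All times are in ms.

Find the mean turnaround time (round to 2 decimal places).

Schedule: | C 0-2 | A 2-3 | B 3-5 | D 5-10 |
Completion: A=3  B=5  C=2  D=10
Turnaround (C−A): A=2  B=4  C=2  D=8
Turnaround times: A=2, B=4, C=2, D=8
Average turnaround = (2+4+2+8) / 4 = 16/4 = 4.00

4.00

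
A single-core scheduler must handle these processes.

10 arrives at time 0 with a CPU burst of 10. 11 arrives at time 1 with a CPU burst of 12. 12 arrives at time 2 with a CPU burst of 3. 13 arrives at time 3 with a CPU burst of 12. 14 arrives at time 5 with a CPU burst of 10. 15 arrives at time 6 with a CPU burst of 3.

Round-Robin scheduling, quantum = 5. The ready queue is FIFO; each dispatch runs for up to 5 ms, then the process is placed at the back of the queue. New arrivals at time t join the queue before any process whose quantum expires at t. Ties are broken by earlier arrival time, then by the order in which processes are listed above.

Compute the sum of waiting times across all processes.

149

Gantt: | 10 0-5 | 11 5-10 | 12 10-13 | 13 13-18 | 14 18-23 | 10 23-28 | 15 28-31 | 11 31-36 | 13 36-41 | 14 41-46 | 11 46-48 | 13 48-50 |
Completion: 10=28  11=48  12=13  13=50  14=46  15=31
Turnaround (C−A): 10=28  11=47  12=11  13=47  14=41  15=25
Waiting = turnaround − burst: 10=18, 11=35, 12=8, 13=35, 14=31, 15=22
Total waiting = 18 + 35 + 8 + 35 + 31 + 22 = 149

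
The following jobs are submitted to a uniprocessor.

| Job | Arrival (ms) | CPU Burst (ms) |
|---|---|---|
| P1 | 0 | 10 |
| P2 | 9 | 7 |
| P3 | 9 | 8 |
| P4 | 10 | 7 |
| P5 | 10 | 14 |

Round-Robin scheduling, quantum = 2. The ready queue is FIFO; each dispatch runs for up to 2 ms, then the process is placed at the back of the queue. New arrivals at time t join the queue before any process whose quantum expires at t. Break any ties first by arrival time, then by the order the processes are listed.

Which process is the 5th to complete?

Schedule: | P1 0-10 | P2 10-12 | P3 12-14 | P4 14-16 | P5 16-18 | P2 18-20 | P3 20-22 | P4 22-24 | P5 24-26 | P2 26-28 | P3 28-30 | P4 30-32 | P5 32-34 | P2 34-35 | P3 35-37 | P4 37-38 | P5 38-46 |
Completion: P1=10  P2=35  P3=37  P4=38  P5=46
Turnaround (C−A): P1=10  P2=26  P3=28  P4=28  P5=36
Finish order: P1 → P2 → P3 → P4 → P5

P5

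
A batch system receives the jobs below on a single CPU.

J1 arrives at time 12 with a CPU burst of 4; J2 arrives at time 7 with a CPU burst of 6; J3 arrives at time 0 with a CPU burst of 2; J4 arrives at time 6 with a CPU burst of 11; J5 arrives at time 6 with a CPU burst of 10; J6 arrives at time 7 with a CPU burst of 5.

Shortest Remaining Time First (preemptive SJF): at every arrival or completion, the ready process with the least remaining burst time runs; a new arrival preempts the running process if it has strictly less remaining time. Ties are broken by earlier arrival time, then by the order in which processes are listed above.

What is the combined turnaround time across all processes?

87

Schedule: | J3 0-2 | idle 2-6 | J5 6-7 | J6 7-12 | J1 12-16 | J2 16-22 | J5 22-31 | J4 31-42 |
Completion: J1=16  J2=22  J3=2  J4=42  J5=31  J6=12
Turnaround = completion − arrival: J1=4, J2=15, J3=2, J4=36, J5=25, J6=5
Total turnaround = 4 + 15 + 2 + 36 + 25 + 5 = 87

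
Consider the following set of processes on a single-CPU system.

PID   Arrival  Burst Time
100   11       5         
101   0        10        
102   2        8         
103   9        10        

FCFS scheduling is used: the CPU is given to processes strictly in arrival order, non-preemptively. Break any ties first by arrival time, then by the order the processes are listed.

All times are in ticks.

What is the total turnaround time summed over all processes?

Schedule: | 101 0-10 | 102 10-18 | 103 18-28 | 100 28-33 |
Completion: 100=33  101=10  102=18  103=28
Turnaround = completion − arrival: 100=22, 101=10, 102=16, 103=19
Total turnaround = 22 + 10 + 16 + 19 = 67

67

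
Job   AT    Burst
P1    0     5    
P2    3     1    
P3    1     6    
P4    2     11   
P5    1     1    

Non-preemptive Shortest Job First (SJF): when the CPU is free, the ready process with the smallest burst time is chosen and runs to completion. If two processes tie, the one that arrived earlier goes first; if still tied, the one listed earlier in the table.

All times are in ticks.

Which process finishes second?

P5

Gantt: | P1 0-5 | P5 5-6 | P2 6-7 | P3 7-13 | P4 13-24 |
Completion: P1=5  P2=7  P3=13  P4=24  P5=6
Turnaround (C−A): P1=5  P2=4  P3=12  P4=22  P5=5
Finish order: P1 → P5 → P2 → P3 → P4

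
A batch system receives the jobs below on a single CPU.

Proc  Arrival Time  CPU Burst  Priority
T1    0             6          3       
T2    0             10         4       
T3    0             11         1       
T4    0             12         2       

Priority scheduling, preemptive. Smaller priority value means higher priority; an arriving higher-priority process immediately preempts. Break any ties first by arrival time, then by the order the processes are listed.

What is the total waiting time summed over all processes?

Timeline: | T3 0-11 | T4 11-23 | T1 23-29 | T2 29-39 |
Completion: T1=29  T2=39  T3=11  T4=23
Waiting = turnaround − burst: T1=23, T2=29, T3=0, T4=11
Total waiting = 23 + 29 + 0 + 11 = 63

63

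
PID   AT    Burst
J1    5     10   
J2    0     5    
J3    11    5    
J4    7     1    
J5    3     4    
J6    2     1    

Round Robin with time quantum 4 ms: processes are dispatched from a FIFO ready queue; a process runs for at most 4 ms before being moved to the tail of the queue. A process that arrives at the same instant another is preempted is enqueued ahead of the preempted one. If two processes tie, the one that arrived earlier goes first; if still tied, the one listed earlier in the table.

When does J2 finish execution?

Gantt: | J2 0-4 | J6 4-5 | J5 5-9 | J2 9-10 | J1 10-14 | J4 14-15 | J3 15-19 | J1 19-23 | J3 23-24 | J1 24-26 |
Completion: J1=26  J2=10  J3=24  J4=15  J5=9  J6=5
Turnaround (C−A): J1=21  J2=10  J3=13  J4=8  J5=6  J6=3

10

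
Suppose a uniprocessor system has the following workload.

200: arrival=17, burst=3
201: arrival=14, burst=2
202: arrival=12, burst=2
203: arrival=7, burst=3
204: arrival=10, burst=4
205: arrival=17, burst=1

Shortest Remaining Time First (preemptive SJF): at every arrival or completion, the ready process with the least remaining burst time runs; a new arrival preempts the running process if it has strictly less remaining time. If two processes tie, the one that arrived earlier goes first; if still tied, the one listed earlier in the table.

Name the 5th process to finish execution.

Timeline: | idle 0-7 | 203 7-10 | 204 10-14 | 202 14-16 | 201 16-18 | 205 18-19 | 200 19-22 |
Completion: 200=22  201=18  202=16  203=10  204=14  205=19
Turnaround (C−A): 200=5  201=4  202=4  203=3  204=4  205=2
Finish order: 203 → 204 → 202 → 201 → 205 → 200

205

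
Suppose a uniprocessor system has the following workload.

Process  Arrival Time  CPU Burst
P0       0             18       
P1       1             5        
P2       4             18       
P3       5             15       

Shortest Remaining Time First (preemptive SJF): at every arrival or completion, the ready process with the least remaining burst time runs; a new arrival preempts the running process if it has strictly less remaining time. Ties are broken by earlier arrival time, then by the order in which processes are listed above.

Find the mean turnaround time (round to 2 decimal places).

Gantt: | P0 0-1 | P1 1-6 | P3 6-21 | P0 21-38 | P2 38-56 |
Completion: P0=38  P1=6  P2=56  P3=21
Turnaround (C−A): P0=38  P1=5  P2=52  P3=16
Turnaround times: P0=38, P1=5, P2=52, P3=16
Average turnaround = (38+5+52+16) / 4 = 111/4 = 27.75

27.75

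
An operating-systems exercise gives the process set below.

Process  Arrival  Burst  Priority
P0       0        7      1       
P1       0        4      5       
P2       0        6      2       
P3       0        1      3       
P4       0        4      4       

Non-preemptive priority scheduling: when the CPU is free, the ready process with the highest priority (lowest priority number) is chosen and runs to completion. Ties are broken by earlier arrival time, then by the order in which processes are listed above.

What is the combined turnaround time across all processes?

Schedule: | P0 0-7 | P2 7-13 | P3 13-14 | P4 14-18 | P1 18-22 |
Completion: P0=7  P1=22  P2=13  P3=14  P4=18
Turnaround (C−A): P0=7  P1=22  P2=13  P3=14  P4=18
Turnaround = completion − arrival: P0=7, P1=22, P2=13, P3=14, P4=18
Total turnaround = 7 + 22 + 13 + 14 + 18 = 74

74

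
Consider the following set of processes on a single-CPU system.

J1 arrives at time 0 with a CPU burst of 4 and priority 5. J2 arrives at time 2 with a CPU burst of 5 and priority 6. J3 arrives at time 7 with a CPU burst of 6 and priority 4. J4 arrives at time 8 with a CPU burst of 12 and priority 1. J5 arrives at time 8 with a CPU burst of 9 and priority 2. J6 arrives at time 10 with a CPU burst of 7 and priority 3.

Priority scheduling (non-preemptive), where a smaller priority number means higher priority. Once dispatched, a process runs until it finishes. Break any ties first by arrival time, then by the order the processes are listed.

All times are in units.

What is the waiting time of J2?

Schedule: | J1 0-4 | J2 4-9 | J4 9-21 | J5 21-30 | J6 30-37 | J3 37-43 |
Completion: J1=4  J2=9  J3=43  J4=21  J5=30  J6=37
Waiting(J2) = turnaround − burst = 7 − 5 = 2

2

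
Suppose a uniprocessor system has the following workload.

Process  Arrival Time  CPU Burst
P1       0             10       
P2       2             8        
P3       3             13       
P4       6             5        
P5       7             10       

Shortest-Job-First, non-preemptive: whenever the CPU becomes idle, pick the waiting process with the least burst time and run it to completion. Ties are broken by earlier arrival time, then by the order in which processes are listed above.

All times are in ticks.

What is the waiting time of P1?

Gantt: | P1 0-10 | P4 10-15 | P2 15-23 | P5 23-33 | P3 33-46 |
Completion: P1=10  P2=23  P3=46  P4=15  P5=33
Waiting(P1) = turnaround − burst = 10 − 10 = 0

0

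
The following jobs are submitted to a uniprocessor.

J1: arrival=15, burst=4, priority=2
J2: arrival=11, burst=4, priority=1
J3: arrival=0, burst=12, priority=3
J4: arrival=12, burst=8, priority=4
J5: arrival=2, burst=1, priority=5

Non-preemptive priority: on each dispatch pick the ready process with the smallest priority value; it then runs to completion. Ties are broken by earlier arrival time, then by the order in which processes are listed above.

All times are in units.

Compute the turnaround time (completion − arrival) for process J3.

12

Timeline: | J3 0-12 | J2 12-16 | J1 16-20 | J4 20-28 | J5 28-29 |
Completion: J1=20  J2=16  J3=12  J4=28  J5=29
Turnaround (C−A): J1=5  J2=5  J3=12  J4=16  J5=27
Turnaround(J3) = completion − arrival = 12 − 0 = 12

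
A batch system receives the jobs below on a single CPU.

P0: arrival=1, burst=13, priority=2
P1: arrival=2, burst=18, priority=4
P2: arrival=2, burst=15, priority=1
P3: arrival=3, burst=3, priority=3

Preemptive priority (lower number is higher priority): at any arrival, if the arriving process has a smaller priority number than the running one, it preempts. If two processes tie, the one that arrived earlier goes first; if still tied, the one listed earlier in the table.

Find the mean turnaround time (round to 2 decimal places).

30.00

Schedule: | idle 0-1 | P0 1-2 | P2 2-17 | P0 17-29 | P3 29-32 | P1 32-50 |
Completion: P0=29  P1=50  P2=17  P3=32
Turnaround times: P0=28, P1=48, P2=15, P3=29
Average turnaround = (28+48+15+29) / 4 = 120/4 = 30.00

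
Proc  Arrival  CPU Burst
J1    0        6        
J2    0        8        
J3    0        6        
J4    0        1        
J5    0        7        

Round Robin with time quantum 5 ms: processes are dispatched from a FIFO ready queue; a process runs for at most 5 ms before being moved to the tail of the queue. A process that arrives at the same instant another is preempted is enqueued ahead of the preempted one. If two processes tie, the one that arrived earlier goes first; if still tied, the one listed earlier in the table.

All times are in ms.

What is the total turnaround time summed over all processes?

117

Schedule: | J1 0-5 | J2 5-10 | J3 10-15 | J4 15-16 | J5 16-21 | J1 21-22 | J2 22-25 | J3 25-26 | J5 26-28 |
Completion: J1=22  J2=25  J3=26  J4=16  J5=28
Turnaround = completion − arrival: J1=22, J2=25, J3=26, J4=16, J5=28
Total turnaround = 22 + 25 + 26 + 16 + 28 = 117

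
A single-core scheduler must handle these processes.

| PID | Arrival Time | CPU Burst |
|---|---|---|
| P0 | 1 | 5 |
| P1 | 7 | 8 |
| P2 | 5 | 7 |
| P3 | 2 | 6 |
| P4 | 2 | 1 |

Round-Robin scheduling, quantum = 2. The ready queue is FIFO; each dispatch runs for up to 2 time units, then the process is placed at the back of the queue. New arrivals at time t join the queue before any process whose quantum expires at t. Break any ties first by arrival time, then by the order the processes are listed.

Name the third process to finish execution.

Gantt: | idle 0-1 | P0 1-3 | P3 3-5 | P4 5-6 | P0 6-8 | P2 8-10 | P3 10-12 | P1 12-14 | P0 14-15 | P2 15-17 | P3 17-19 | P1 19-21 | P2 21-23 | P1 23-25 | P2 25-26 | P1 26-28 |
Completion: P0=15  P1=28  P2=26  P3=19  P4=6
Finish order: P4 → P0 → P3 → P2 → P1

P3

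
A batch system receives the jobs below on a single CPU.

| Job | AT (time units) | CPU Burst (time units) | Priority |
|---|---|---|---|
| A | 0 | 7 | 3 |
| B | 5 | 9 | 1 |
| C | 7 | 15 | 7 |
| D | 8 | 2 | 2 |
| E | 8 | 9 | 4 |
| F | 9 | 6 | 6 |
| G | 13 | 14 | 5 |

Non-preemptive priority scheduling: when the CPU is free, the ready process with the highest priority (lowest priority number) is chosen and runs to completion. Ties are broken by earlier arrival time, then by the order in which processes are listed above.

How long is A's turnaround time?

7

Timeline: | A 0-7 | B 7-16 | D 16-18 | E 18-27 | G 27-41 | F 41-47 | C 47-62 |
Completion: A=7  B=16  C=62  D=18  E=27  F=47  G=41
Turnaround(A) = completion − arrival = 7 − 0 = 7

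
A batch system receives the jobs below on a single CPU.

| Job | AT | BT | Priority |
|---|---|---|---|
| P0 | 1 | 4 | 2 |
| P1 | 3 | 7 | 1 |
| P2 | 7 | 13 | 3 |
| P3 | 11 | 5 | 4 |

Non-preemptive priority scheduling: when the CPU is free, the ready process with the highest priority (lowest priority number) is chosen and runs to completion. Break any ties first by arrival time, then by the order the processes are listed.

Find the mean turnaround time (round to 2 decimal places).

12.50

Schedule: | idle 0-1 | P0 1-5 | P1 5-12 | P2 12-25 | P3 25-30 |
Completion: P0=5  P1=12  P2=25  P3=30
Turnaround (C−A): P0=4  P1=9  P2=18  P3=19
Turnaround times: P0=4, P1=9, P2=18, P3=19
Average turnaround = (4+9+18+19) / 4 = 50/4 = 12.50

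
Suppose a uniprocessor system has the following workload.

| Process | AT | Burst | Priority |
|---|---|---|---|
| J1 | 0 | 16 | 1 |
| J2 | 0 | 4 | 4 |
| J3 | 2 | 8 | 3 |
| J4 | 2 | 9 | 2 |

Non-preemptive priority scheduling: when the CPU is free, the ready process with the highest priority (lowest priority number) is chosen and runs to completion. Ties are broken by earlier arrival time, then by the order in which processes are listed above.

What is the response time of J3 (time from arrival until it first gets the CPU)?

23

Schedule: | J1 0-16 | J4 16-25 | J3 25-33 | J2 33-37 |
Completion: J1=16  J2=37  J3=33  J4=25
Turnaround (C−A): J1=16  J2=37  J3=31  J4=23
Response(J3) = first start − arrival = 25 − 2 = 23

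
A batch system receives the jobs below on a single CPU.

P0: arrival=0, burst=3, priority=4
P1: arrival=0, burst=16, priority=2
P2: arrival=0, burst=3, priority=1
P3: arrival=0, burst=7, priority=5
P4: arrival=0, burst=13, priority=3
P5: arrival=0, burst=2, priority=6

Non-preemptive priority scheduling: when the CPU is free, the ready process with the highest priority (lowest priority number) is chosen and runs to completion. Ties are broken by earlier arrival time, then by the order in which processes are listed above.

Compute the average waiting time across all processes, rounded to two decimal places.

21.83

Gantt: | P2 0-3 | P1 3-19 | P4 19-32 | P0 32-35 | P3 35-42 | P5 42-44 |
Completion: P0=35  P1=19  P2=3  P3=42  P4=32  P5=44
Turnaround (C−A): P0=35  P1=19  P2=3  P3=42  P4=32  P5=44
Waiting times: P0=32, P1=3, P2=0, P3=35, P4=19, P5=42
Average waiting = (32+3+0+35+19+42) / 6 = 131/6 = 21.83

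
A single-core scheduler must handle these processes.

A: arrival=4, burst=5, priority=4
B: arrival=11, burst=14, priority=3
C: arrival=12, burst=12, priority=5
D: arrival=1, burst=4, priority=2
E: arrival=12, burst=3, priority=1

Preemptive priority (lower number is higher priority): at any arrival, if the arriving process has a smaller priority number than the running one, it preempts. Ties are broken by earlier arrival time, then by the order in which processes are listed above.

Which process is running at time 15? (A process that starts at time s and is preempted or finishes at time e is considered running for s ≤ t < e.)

B

Schedule: | idle 0-1 | D 1-5 | A 5-10 | idle 10-11 | B 11-12 | E 12-15 | B 15-28 | C 28-40 |
Completion: A=10  B=28  C=40  D=5  E=15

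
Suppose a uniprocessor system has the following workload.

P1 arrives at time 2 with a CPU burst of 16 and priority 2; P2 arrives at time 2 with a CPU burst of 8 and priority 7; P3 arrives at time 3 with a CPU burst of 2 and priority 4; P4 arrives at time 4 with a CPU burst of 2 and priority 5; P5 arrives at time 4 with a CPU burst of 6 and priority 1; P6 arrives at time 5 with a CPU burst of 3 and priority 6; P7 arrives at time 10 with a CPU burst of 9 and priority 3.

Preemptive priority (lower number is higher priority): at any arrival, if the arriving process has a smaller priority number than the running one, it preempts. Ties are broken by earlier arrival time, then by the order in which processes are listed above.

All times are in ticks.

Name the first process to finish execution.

Timeline: | idle 0-2 | P1 2-4 | P5 4-10 | P1 10-24 | P7 24-33 | P3 33-35 | P4 35-37 | P6 37-40 | P2 40-48 |
Completion: P1=24  P2=48  P3=35  P4=37  P5=10  P6=40  P7=33
Turnaround (C−A): P1=22  P2=46  P3=32  P4=33  P5=6  P6=35  P7=23
Finish order: P5 → P1 → P7 → P3 → P4 → P6 → P2

P5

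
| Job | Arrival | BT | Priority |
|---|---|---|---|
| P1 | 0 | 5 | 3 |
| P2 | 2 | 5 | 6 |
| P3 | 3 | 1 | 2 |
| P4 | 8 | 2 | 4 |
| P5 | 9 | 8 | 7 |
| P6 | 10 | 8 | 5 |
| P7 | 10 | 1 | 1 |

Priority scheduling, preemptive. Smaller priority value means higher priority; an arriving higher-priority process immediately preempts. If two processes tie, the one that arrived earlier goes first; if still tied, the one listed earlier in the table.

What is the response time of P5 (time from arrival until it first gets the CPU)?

13

Schedule: | P1 0-3 | P3 3-4 | P1 4-6 | P2 6-8 | P4 8-10 | P7 10-11 | P6 11-19 | P2 19-22 | P5 22-30 |
Completion: P1=6  P2=22  P3=4  P4=10  P5=30  P6=19  P7=11
Response(P5) = first start − arrival = 22 − 9 = 13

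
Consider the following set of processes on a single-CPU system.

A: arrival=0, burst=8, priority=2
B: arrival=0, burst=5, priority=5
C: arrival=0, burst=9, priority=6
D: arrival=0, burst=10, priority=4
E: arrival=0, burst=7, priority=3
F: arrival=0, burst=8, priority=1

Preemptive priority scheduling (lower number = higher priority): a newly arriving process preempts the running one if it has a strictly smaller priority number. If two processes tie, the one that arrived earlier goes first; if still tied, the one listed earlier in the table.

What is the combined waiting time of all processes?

118

Gantt: | F 0-8 | A 8-16 | E 16-23 | D 23-33 | B 33-38 | C 38-47 |
Completion: A=16  B=38  C=47  D=33  E=23  F=8
Turnaround (C−A): A=16  B=38  C=47  D=33  E=23  F=8
Waiting = turnaround − burst: A=8, B=33, C=38, D=23, E=16, F=0
Total waiting = 8 + 33 + 38 + 23 + 16 + 0 = 118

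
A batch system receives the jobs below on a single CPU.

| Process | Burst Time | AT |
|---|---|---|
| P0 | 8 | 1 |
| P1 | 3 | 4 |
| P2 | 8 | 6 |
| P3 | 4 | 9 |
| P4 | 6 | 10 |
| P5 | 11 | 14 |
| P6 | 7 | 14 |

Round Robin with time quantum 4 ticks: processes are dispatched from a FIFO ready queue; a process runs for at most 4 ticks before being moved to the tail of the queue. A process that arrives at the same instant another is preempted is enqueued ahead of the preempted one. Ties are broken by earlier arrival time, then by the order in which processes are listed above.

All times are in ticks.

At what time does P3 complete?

20

Gantt: | idle 0-1 | P0 1-5 | P1 5-8 | P0 8-12 | P2 12-16 | P3 16-20 | P4 20-24 | P5 24-28 | P6 28-32 | P2 32-36 | P4 36-38 | P5 38-42 | P6 42-45 | P5 45-48 |
Completion: P0=12  P1=8  P2=36  P3=20  P4=38  P5=48  P6=45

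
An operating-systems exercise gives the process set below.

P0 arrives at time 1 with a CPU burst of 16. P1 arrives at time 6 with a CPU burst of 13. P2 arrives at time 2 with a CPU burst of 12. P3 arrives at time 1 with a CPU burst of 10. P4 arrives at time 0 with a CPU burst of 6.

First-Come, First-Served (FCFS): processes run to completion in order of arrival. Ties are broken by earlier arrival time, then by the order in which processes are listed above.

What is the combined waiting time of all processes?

Schedule: | P4 0-6 | P0 6-22 | P3 22-32 | P2 32-44 | P1 44-57 |
Completion: P0=22  P1=57  P2=44  P3=32  P4=6
Turnaround (C−A): P0=21  P1=51  P2=42  P3=31  P4=6
Waiting = turnaround − burst: P0=5, P1=38, P2=30, P3=21, P4=0
Total waiting = 5 + 38 + 30 + 21 + 0 = 94

94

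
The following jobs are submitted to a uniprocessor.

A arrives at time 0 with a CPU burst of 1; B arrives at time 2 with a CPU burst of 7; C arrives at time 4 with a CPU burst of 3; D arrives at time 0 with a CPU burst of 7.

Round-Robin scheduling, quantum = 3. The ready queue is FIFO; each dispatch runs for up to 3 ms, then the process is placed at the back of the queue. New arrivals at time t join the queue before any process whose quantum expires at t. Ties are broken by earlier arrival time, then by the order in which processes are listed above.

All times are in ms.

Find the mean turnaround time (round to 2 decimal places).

Timeline: | A 0-1 | D 1-4 | B 4-7 | C 7-10 | D 10-13 | B 13-16 | D 16-17 | B 17-18 |
Completion: A=1  B=18  C=10  D=17
Turnaround (C−A): A=1  B=16  C=6  D=17
Turnaround times: A=1, B=16, C=6, D=17
Average turnaround = (1+16+6+17) / 4 = 40/4 = 10.00

10.00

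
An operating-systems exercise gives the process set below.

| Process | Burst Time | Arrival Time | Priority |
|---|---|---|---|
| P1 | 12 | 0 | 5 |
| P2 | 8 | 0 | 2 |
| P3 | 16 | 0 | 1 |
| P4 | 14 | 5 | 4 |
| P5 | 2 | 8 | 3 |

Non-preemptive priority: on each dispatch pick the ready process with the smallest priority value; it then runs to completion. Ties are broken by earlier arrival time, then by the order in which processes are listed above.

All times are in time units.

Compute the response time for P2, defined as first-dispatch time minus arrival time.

Schedule: | P3 0-16 | P2 16-24 | P5 24-26 | P4 26-40 | P1 40-52 |
Completion: P1=52  P2=24  P3=16  P4=40  P5=26
Response(P2) = first start − arrival = 16 − 0 = 16

16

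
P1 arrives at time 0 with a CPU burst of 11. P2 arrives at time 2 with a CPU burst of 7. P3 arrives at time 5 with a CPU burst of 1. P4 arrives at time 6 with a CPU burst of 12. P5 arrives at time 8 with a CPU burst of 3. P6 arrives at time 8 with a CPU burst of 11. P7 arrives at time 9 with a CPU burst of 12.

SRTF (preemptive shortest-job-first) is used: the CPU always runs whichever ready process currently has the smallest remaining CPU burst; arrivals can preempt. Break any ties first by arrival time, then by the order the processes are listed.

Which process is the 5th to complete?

Schedule: | P1 0-2 | P2 2-5 | P3 5-6 | P2 6-10 | P5 10-13 | P1 13-22 | P6 22-33 | P4 33-45 | P7 45-57 |
Completion: P1=22  P2=10  P3=6  P4=45  P5=13  P6=33  P7=57
Finish order: P3 → P2 → P5 → P1 → P6 → P4 → P7

P6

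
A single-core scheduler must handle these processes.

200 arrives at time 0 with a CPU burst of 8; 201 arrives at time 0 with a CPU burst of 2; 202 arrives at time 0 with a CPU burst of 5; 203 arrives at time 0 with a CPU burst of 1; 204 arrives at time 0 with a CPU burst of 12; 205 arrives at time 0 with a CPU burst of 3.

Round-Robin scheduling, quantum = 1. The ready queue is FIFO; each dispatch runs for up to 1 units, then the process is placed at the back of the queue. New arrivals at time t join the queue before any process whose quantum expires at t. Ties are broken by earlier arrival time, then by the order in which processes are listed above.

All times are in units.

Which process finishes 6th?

204

Schedule: | 200 0-1 | 201 1-2 | 202 2-3 | 203 3-4 | 204 4-5 | 205 5-6 | 200 6-7 | 201 7-8 | 202 8-9 | 204 9-10 | 205 10-11 | 200 11-12 | 202 12-13 | 204 13-14 | 205 14-15 | 200 15-16 | 202 16-17 | 204 17-18 | 200 18-19 | 202 19-20 | 204 20-21 | 200 21-22 | 204 22-23 | 200 23-24 | 204 24-25 | 200 25-26 | 204 26-31 |
Completion: 200=26  201=8  202=20  203=4  204=31  205=15
Turnaround (C−A): 200=26  201=8  202=20  203=4  204=31  205=15
Finish order: 203 → 201 → 205 → 202 → 200 → 204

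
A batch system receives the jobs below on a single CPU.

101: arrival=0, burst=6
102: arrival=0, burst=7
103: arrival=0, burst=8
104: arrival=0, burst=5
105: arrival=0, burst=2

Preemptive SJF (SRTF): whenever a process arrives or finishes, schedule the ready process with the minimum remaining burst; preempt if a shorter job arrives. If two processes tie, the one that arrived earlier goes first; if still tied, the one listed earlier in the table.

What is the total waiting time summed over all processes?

42

Schedule: | 105 0-2 | 104 2-7 | 101 7-13 | 102 13-20 | 103 20-28 |
Completion: 101=13  102=20  103=28  104=7  105=2
Turnaround (C−A): 101=13  102=20  103=28  104=7  105=2
Waiting = turnaround − burst: 101=7, 102=13, 103=20, 104=2, 105=0
Total waiting = 7 + 13 + 20 + 2 + 0 = 42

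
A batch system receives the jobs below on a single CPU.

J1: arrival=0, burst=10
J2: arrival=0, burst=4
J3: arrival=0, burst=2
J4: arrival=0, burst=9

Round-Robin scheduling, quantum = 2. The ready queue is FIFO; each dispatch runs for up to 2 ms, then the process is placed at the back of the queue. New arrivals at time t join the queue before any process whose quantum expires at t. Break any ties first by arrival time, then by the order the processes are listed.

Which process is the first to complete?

J3

Timeline: | J1 0-2 | J2 2-4 | J3 4-6 | J4 6-8 | J1 8-10 | J2 10-12 | J4 12-14 | J1 14-16 | J4 16-18 | J1 18-20 | J4 20-22 | J1 22-24 | J4 24-25 |
Completion: J1=24  J2=12  J3=6  J4=25
Turnaround (C−A): J1=24  J2=12  J3=6  J4=25
Finish order: J3 → J2 → J1 → J4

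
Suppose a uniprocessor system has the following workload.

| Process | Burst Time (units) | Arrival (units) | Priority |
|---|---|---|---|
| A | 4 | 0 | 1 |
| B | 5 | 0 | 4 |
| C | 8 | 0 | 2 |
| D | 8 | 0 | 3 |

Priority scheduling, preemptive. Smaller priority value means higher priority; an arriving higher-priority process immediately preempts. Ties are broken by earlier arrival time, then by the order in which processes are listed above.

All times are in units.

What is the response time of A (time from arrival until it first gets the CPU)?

0

Schedule: | A 0-4 | C 4-12 | D 12-20 | B 20-25 |
Completion: A=4  B=25  C=12  D=20
Response(A) = first start − arrival = 0 − 0 = 0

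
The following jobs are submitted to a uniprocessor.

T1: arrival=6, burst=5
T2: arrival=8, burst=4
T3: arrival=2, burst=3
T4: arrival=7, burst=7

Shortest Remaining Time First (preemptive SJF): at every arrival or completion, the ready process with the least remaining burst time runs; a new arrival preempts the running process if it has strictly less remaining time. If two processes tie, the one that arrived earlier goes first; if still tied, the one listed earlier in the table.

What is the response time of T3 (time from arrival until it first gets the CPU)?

Gantt: | idle 0-2 | T3 2-5 | idle 5-6 | T1 6-11 | T2 11-15 | T4 15-22 |
Completion: T1=11  T2=15  T3=5  T4=22
Turnaround (C−A): T1=5  T2=7  T3=3  T4=15
Response(T3) = first start − arrival = 2 − 2 = 0

0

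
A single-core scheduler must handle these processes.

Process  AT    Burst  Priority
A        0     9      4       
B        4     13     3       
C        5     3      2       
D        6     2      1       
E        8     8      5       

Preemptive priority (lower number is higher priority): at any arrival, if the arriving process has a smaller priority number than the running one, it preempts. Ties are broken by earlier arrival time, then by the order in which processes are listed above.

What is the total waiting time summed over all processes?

Timeline: | A 0-4 | B 4-5 | C 5-6 | D 6-8 | C 8-10 | B 10-22 | A 22-27 | E 27-35 |
Completion: A=27  B=22  C=10  D=8  E=35
Waiting = turnaround − burst: A=18, B=5, C=2, D=0, E=19
Total waiting = 18 + 5 + 2 + 0 + 19 = 44

44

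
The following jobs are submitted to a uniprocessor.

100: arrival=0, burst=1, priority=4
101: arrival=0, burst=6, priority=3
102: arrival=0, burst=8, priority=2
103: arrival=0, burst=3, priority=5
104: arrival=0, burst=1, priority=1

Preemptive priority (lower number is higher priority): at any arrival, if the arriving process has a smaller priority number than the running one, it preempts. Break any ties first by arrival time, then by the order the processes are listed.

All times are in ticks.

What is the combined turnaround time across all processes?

60

Schedule: | 104 0-1 | 102 1-9 | 101 9-15 | 100 15-16 | 103 16-19 |
Completion: 100=16  101=15  102=9  103=19  104=1
Turnaround (C−A): 100=16  101=15  102=9  103=19  104=1
Turnaround = completion − arrival: 100=16, 101=15, 102=9, 103=19, 104=1
Total turnaround = 16 + 15 + 9 + 19 + 1 = 60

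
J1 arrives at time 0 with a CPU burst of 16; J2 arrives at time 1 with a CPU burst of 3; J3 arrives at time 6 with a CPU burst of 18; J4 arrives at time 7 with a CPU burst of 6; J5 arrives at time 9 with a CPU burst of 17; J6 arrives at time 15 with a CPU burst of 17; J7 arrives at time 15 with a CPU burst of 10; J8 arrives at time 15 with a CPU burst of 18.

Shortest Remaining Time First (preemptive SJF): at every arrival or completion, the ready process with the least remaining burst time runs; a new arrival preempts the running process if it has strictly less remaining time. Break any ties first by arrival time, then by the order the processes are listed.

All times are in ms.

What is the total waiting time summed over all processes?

217

Schedule: | J1 0-1 | J2 1-4 | J1 4-7 | J4 7-13 | J1 13-25 | J7 25-35 | J5 35-52 | J6 52-69 | J3 69-87 | J8 87-105 |
Completion: J1=25  J2=4  J3=87  J4=13  J5=52  J6=69  J7=35  J8=105
Turnaround (C−A): J1=25  J2=3  J3=81  J4=6  J5=43  J6=54  J7=20  J8=90
Waiting = turnaround − burst: J1=9, J2=0, J3=63, J4=0, J5=26, J6=37, J7=10, J8=72
Total waiting = 9 + 0 + 63 + 0 + 26 + 37 + 10 + 72 = 217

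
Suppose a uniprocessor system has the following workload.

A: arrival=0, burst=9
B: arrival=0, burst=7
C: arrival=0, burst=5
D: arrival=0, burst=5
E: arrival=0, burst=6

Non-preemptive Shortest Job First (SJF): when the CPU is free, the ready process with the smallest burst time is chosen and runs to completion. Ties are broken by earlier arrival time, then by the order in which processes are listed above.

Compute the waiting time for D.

Timeline: | C 0-5 | D 5-10 | E 10-16 | B 16-23 | A 23-32 |
Completion: A=32  B=23  C=5  D=10  E=16
Waiting(D) = turnaround − burst = 10 − 5 = 5

5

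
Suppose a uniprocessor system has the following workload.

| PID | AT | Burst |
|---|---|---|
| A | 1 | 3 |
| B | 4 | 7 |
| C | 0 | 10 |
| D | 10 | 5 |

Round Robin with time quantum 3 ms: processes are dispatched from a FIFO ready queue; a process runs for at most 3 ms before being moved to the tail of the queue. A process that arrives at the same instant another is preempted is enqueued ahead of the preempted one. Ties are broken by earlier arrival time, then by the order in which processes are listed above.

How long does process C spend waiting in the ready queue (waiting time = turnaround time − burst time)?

12

Gantt: | C 0-3 | A 3-6 | C 6-9 | B 9-12 | C 12-15 | D 15-18 | B 18-21 | C 21-22 | D 22-24 | B 24-25 |
Completion: A=6  B=25  C=22  D=24
Turnaround (C−A): A=5  B=21  C=22  D=14
Waiting(C) = turnaround − burst = 22 − 10 = 12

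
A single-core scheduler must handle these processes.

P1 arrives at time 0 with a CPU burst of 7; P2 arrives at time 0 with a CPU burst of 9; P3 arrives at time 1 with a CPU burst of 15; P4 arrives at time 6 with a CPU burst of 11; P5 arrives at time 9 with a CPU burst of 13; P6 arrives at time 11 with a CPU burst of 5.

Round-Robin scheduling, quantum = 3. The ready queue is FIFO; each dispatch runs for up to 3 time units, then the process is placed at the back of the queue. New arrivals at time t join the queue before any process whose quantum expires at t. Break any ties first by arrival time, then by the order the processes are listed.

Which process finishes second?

Gantt: | P1 0-3 | P2 3-6 | P3 6-9 | P1 9-12 | P4 12-15 | P2 15-18 | P5 18-21 | P3 21-24 | P6 24-27 | P1 27-28 | P4 28-31 | P2 31-34 | P5 34-37 | P3 37-40 | P6 40-42 | P4 42-45 | P5 45-48 | P3 48-51 | P4 51-53 | P5 53-56 | P3 56-59 | P5 59-60 |
Completion: P1=28  P2=34  P3=59  P4=53  P5=60  P6=42
Turnaround (C−A): P1=28  P2=34  P3=58  P4=47  P5=51  P6=31
Finish order: P1 → P2 → P6 → P4 → P3 → P5

P2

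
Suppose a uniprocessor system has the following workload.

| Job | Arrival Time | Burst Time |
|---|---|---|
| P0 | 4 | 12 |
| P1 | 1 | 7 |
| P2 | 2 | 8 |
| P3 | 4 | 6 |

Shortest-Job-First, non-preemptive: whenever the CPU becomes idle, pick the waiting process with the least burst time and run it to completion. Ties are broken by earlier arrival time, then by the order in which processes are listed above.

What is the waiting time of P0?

18

Schedule: | idle 0-1 | P1 1-8 | P3 8-14 | P2 14-22 | P0 22-34 |
Completion: P0=34  P1=8  P2=22  P3=14
Waiting(P0) = turnaround − burst = 30 − 12 = 18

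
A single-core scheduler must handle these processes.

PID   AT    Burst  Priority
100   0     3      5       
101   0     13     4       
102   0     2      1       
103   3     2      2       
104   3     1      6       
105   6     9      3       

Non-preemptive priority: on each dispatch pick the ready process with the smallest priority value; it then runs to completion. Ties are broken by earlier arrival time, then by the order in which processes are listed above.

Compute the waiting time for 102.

Gantt: | 102 0-2 | 101 2-15 | 103 15-17 | 105 17-26 | 100 26-29 | 104 29-30 |
Completion: 100=29  101=15  102=2  103=17  104=30  105=26
Turnaround (C−A): 100=29  101=15  102=2  103=14  104=27  105=20
Waiting(102) = turnaround − burst = 2 − 2 = 0

0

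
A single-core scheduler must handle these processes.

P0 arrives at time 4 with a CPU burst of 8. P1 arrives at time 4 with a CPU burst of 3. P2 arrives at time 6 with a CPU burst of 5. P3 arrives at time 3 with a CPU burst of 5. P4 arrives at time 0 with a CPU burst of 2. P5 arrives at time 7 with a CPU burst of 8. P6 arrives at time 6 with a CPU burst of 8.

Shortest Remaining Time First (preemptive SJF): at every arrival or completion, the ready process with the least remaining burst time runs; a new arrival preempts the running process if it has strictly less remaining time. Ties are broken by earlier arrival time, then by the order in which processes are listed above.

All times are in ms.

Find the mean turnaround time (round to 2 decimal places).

Schedule: | P4 0-2 | idle 2-3 | P3 3-4 | P1 4-7 | P3 7-11 | P2 11-16 | P0 16-24 | P6 24-32 | P5 32-40 |
Completion: P0=24  P1=7  P2=16  P3=11  P4=2  P5=40  P6=32
Turnaround (C−A): P0=20  P1=3  P2=10  P3=8  P4=2  P5=33  P6=26
Turnaround times: P0=20, P1=3, P2=10, P3=8, P4=2, P5=33, P6=26
Average turnaround = (20+3+10+8+2+33+26) / 7 = 102/7 = 14.57

14.57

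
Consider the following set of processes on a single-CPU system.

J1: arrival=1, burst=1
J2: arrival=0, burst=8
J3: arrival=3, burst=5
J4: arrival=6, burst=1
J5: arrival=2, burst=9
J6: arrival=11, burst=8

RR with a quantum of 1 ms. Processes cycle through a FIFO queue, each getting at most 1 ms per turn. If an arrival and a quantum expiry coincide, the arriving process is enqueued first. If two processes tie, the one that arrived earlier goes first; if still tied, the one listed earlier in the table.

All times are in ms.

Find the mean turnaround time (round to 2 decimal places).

15.67

Gantt: | J2 0-1 | J1 1-2 | J2 2-3 | J5 3-4 | J3 4-5 | J2 5-6 | J5 6-7 | J3 7-8 | J4 8-9 | J2 9-10 | J5 10-11 | J3 11-12 | J2 12-13 | J6 13-14 | J5 14-15 | J3 15-16 | J2 16-17 | J6 17-18 | J5 18-19 | J3 19-20 | J2 20-21 | J6 21-22 | J5 22-23 | J2 23-24 | J6 24-25 | J5 25-26 | J6 26-27 | J5 27-28 | J6 28-29 | J5 29-30 | J6 30-32 |
Completion: J1=2  J2=24  J3=20  J4=9  J5=30  J6=32
Turnaround times: J1=1, J2=24, J3=17, J4=3, J5=28, J6=21
Average turnaround = (1+24+17+3+28+21) / 6 = 94/6 = 15.67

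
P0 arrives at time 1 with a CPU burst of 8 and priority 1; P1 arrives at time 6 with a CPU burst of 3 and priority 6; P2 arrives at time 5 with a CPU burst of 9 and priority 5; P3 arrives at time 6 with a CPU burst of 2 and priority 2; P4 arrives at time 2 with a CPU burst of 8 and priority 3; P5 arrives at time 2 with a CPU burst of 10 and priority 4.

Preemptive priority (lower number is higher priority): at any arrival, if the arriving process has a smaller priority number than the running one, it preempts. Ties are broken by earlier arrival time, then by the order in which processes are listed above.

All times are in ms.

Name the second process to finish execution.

Gantt: | idle 0-1 | P0 1-9 | P3 9-11 | P4 11-19 | P5 19-29 | P2 29-38 | P1 38-41 |
Completion: P0=9  P1=41  P2=38  P3=11  P4=19  P5=29
Turnaround (C−A): P0=8  P1=35  P2=33  P3=5  P4=17  P5=27
Finish order: P0 → P3 → P4 → P5 → P2 → P1

P3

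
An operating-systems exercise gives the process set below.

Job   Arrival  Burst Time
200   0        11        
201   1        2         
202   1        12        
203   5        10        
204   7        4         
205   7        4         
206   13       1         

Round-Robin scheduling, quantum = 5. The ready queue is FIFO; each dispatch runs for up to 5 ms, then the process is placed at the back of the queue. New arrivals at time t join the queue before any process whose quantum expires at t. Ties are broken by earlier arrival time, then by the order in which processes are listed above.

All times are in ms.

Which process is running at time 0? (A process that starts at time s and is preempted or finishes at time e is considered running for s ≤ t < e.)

200

Gantt: | 200 0-5 | 201 5-7 | 202 7-12 | 203 12-17 | 200 17-22 | 204 22-26 | 205 26-30 | 202 30-35 | 206 35-36 | 203 36-41 | 200 41-42 | 202 42-44 |
Completion: 200=42  201=7  202=44  203=41  204=26  205=30  206=36
Turnaround (C−A): 200=42  201=6  202=43  203=36  204=19  205=23  206=23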